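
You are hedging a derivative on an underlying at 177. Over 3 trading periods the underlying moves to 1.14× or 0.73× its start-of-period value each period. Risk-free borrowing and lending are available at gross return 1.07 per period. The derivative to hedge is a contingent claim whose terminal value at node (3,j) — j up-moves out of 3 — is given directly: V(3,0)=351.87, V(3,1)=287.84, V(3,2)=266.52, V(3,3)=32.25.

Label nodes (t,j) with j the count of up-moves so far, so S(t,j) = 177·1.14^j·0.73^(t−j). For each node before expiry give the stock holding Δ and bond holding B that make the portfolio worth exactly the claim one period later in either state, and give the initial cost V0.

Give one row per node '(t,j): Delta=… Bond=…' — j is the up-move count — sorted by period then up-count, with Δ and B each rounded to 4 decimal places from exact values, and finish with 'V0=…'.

No-arbitrage ⇒ martingale measure with p* = (R−d)/(u−d) = 0.8293.
Terminal values V(3,·): V(3,0)=351.8700, V(3,1)=287.8400, V(3,2)=266.5200, V(3,3)=32.2500
(2,0): S=94.3233. Δ = (V_up−V_dn)/(S_up−S_dn) = (287.8400−351.8700)/(107.5286−68.8560) = -1.6557. V = [p*·287.8400 + (1−p*)·351.8700]/1.07 = 279.2261. B = V − Δ·S = 435.3969.
(2,1): S=147.2994. Δ = (V_up−V_dn)/(S_up−S_dn) = (266.5200−287.8400)/(167.9213−107.5286) = -0.3530. V = [p*·266.5200 + (1−p*)·287.8400]/1.07 = 252.4860. B = V − Δ·S = 304.4860.
(2,2): S=230.0292. Δ = (V_up−V_dn)/(S_up−S_dn) = (32.2500−266.5200)/(262.2333−167.9213) = -2.4840. V = [p*·32.2500 + (1−p*)·266.5200]/1.07 = 67.5209. B = V − Δ·S = 638.9111.
(1,0): S=129.2100. Δ = (V_up−V_dn)/(S_up−S_dn) = (252.4860−279.2261)/(147.2994−94.3233) = -0.5048. V = [p*·252.4860 + (1−p*)·279.2261]/1.07 = 240.2349. B = V − Δ·S = 305.4548.
(1,1): S=201.7800. Δ = (V_up−V_dn)/(S_up−S_dn) = (67.5209−252.4860)/(230.0292−147.2994) = -2.2358. V = [p*·67.5209 + (1−p*)·252.4860]/1.07 = 92.6171. B = V − Δ·S = 543.7515.
(0,0): S=177.0000. Δ = (V_up−V_dn)/(S_up−S_dn) = (92.6171−240.2349)/(201.7800−129.2100) = -2.0341. V = [p*·92.6171 + (1−p*)·240.2349]/1.07 = 110.1123. B = V − Δ·S = 470.1558.
Root portfolio cost Δ·177+B reproduces V0=110.1123.

(0,0): Delta=-2.0341 Bond=470.1558
(1,0): Delta=-0.5048 Bond=305.4548
(1,1): Delta=-2.2358 Bond=543.7515
(2,0): Delta=-1.6557 Bond=435.3969
(2,1): Delta=-0.3530 Bond=304.4860
(2,2): Delta=-2.4840 Bond=638.9111
V0=110.1123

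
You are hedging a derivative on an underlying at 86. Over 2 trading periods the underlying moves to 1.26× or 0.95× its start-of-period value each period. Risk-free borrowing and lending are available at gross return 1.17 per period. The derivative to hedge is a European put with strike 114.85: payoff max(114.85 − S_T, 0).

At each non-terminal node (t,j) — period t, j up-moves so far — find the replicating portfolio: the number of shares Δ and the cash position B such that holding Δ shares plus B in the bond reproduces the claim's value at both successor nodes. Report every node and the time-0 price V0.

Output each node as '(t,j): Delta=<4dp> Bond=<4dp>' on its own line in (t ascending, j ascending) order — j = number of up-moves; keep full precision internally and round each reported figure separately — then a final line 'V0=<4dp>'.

(0,0): Delta=-0.5067 Bond=49.4500
(1,0): Delta=-1.0000 Bond=98.1624
(1,1): Delta=-0.3545 Bond=41.3677
V0=5.8773

No-arbitrage ⇒ martingale measure with p* = (R−d)/(u−d) = 0.7097.
Payoff layer (t=2): V(2,0)=37.2350, V(2,1)=11.9080, V(2,2)=0.0000
Node (1,0) S=81.7000: V=(p*·11.9080+(1−p*)·37.2350)/1.17=16.4624; Δ=(11.9080−37.2350)/(102.9420−77.6150)=-1.0000; B=V−Δ·S=98.1624
Node (1,1) S=108.3600: V=(p*·0.0000+(1−p*)·11.9080)/1.17=2.9548; Δ=(0.0000−11.9080)/(136.5336−102.9420)=-0.3545; B=V−Δ·S=41.3677
Node (0,0) S=86.0000: V=(p*·2.9548+(1−p*)·16.4624)/1.17=5.8773; Δ=(2.9548−16.4624)/(108.3600−81.7000)=-0.5067; B=V−Δ·S=49.4500
The time-0 hedge costs 5.8773, which is the no-arbitrage price.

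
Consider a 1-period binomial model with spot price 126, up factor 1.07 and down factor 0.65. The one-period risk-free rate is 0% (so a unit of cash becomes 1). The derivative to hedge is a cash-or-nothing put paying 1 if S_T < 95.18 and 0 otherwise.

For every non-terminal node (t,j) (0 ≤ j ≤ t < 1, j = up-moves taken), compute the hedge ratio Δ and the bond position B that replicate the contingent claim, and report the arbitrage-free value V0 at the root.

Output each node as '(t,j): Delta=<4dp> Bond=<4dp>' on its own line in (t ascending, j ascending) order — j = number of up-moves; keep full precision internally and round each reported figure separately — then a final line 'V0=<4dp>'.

(0,0): Delta=-0.0189 Bond=2.5476
V0=0.1667

Risk-neutral probability p* = (R−d)/(u−d) = (1−0.65)/(1.07−0.65) = 0.8333.
Terminal values V(1,·): V(1,0)=1.0000, V(1,1)=0.0000
  t=0,j=0: stock 126.0000 → up 134.8200 (V=0.0000), down 81.9000 (V=1.0000). Price 0.1667; hedge Δ=-0.0189, bond B=2.5476.
Root portfolio cost Δ·126+B reproduces V0=0.1667.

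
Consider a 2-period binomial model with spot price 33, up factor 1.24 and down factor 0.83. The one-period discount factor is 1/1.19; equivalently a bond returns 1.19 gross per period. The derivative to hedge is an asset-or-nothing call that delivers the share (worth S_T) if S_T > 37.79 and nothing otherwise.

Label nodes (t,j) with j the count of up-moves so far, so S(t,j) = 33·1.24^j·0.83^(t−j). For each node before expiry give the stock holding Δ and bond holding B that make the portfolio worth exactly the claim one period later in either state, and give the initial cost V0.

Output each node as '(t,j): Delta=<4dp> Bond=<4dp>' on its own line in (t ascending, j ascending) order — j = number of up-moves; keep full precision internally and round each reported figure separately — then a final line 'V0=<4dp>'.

The replicating-portfolio and risk-neutral prices coincide; use p* = (1.19−0.83)/(1.24−0.83) = 0.8780 for the latter.
At expiry t=2: V(2,0)=0.0000, V(2,1)=0.0000, V(2,2)=50.7408
(1,0): S=27.3900. Δ = (V_up−V_dn)/(S_up−S_dn) = (0.0000−0.0000)/(33.9636−22.7337) = 0.0000. V = [p*·0.0000 + (1−p*)·0.0000]/1.19 = 0.0000. B = V − Δ·S = 0.0000.
(1,1): S=40.9200. Δ = (V_up−V_dn)/(S_up−S_dn) = (50.7408−0.0000)/(50.7408−33.9636) = 3.0244. V = [p*·50.7408 + (1−p*)·0.0000]/1.19 = 37.4394. B = V − Δ·S = -86.3186.
(0,0): S=33.0000. Δ = (V_up−V_dn)/(S_up−S_dn) = (37.4394−0.0000)/(40.9200−27.3900) = 2.7671. V = [p*·37.4394 + (1−p*)·0.0000]/1.19 = 27.6249. B = V − Δ·S = -63.6907.
Root portfolio cost Δ·33+B reproduces V0=27.6249.

(0,0): Delta=2.7671 Bond=-63.6907
(1,0): Delta=0.0000 Bond=0.0000
(1,1): Delta=3.0244 Bond=-86.3186
V0=27.6249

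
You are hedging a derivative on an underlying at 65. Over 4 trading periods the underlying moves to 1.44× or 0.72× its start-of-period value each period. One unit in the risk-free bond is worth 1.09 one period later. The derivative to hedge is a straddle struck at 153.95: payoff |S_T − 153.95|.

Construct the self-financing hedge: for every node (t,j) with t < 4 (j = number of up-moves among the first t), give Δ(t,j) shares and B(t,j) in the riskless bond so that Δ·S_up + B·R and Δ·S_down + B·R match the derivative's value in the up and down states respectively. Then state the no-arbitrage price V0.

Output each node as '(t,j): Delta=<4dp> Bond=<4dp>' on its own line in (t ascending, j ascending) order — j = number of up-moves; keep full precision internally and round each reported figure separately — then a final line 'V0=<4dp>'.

(0,0): Delta=-0.4378 Bond=84.9237
(1,0): Delta=-1.0000 Bond=118.8776
(1,1): Delta=-0.1719 Bond=67.6783
(2,0): Delta=-1.0000 Bond=129.5766
(2,1): Delta=-1.0000 Bond=129.5766
(2,2): Delta=0.2198 Bond=20.9786
(3,0): Delta=-1.0000 Bond=141.2385
(3,1): Delta=-1.0000 Bond=141.2385
(3,2): Delta=-1.0000 Bond=141.2385
(3,3): Delta=0.7967 Bond=-89.1066
V0=56.4665

Risk-neutral probability p* = (R−d)/(u−d) = (1.09−0.72)/(1.44−0.72) = 0.5139.
Terminal payoffs: V(4,0)=136.4820, V(4,1)=119.0140, V(4,2)=84.0780, V(4,3)=14.2059, V(4,4)=125.5381
Node (3,0) S=24.2611: V=(p*·119.0140+(1−p*)·136.4820)/1.09=116.9774; Δ=(119.0140−136.4820)/(34.9360−17.4680)=-1.0000; B=V−Δ·S=141.2385
Node (3,1) S=48.5222: V=(p*·84.0780+(1−p*)·119.0140)/1.09=92.7163; Δ=(84.0780−119.0140)/(69.8720−34.9360)=-1.0000; B=V−Δ·S=141.2385
Node (3,2) S=97.0445: V=(p*·14.2059+(1−p*)·84.0780)/1.09=44.1941; Δ=(14.2059−84.0780)/(139.7441−69.8720)=-1.0000; B=V−Δ·S=141.2385
Node (3,3) S=194.0890: V=(p*·125.5381+(1−p*)·14.2059)/1.09=65.5214; Δ=(125.5381−14.2059)/(279.4881−139.7441)=0.7967; B=V−Δ·S=-89.1066
Node (2,0) S=33.6960: V=(p*·92.7163+(1−p*)·116.9774)/1.09=95.8806; Δ=(92.7163−116.9774)/(48.5222−24.2611)=-1.0000; B=V−Δ·S=129.5766
Node (2,1) S=67.3920: V=(p*·44.1941+(1−p*)·92.7163)/1.09=62.1846; Δ=(44.1941−92.7163)/(97.0445−48.5222)=-1.0000; B=V−Δ·S=129.5766
Node (2,2) S=134.7840: V=(p*·65.5214+(1−p*)·44.1941)/1.09=50.5999; Δ=(65.5214−44.1941)/(194.0890−97.0445)=0.2198; B=V−Δ·S=20.9786
Node (1,0) S=46.8000: V=(p*·62.1846+(1−p*)·95.8806)/1.09=72.0776; Δ=(62.1846−95.8806)/(67.3920−33.6960)=-1.0000; B=V−Δ·S=118.8776
Node (1,1) S=93.6000: V=(p*·50.5999+(1−p*)·62.1846)/1.09=51.5884; Δ=(50.5999−62.1846)/(134.7840−67.3920)=-0.1719; B=V−Δ·S=67.6783
Node (0,0) S=65.0000: V=(p*·51.5884+(1−p*)·72.0776)/1.09=56.4665; Δ=(51.5884−72.0776)/(93.6000−46.8000)=-0.4378; B=V−Δ·S=84.9237
Check: Δ(0,0)·S0 + B(0,0) = 56.4665 = V0.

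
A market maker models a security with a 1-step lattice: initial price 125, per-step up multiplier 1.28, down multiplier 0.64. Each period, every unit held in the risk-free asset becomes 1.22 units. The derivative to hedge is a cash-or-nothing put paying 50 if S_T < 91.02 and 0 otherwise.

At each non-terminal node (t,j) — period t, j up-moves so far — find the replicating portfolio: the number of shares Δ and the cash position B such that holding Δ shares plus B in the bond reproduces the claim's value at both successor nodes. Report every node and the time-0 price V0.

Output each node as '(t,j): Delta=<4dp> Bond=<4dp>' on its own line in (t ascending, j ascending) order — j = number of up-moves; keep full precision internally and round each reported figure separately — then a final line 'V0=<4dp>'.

No-arbitrage ⇒ martingale measure with p* = (R−d)/(u−d) = 0.9062.
Terminal values V(1,·): V(1,0)=50.0000, V(1,1)=0.0000
  t=0,j=0: stock 125.0000 → up 160.0000 (V=0.0000), down 80.0000 (V=50.0000). Price 3.8422; hedge Δ=-0.6250, bond B=81.9672.
Self-financing check: at every node Δ·S+B equals the discounted successor values.

(0,0): Delta=-0.6250 Bond=81.9672
V0=3.8422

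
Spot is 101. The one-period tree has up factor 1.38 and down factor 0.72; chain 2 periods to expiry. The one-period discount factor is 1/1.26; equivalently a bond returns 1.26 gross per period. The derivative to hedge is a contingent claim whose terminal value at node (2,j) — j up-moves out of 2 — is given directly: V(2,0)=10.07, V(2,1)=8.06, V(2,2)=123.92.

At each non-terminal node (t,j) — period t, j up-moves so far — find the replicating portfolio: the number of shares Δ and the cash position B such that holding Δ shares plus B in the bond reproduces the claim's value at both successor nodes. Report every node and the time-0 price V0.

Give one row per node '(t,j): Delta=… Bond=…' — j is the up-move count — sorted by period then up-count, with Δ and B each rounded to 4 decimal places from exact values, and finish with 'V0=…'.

(0,0): Delta=1.1243 Bond=-59.5793
(1,0): Delta=-0.0419 Bond=9.7323
(1,1): Delta=1.2595 Bond=-93.9149
V0=53.9718

The replicating-portfolio and risk-neutral prices coincide; use p* = (1.26−0.72)/(1.38−0.72) = 0.8182 for the latter.
At expiry t=2: V(2,0)=10.0700, V(2,1)=8.0600, V(2,2)=123.9200
(1,0): S=72.7200. Δ = (V_up−V_dn)/(S_up−S_dn) = (8.0600−10.0700)/(100.3536−52.3584) = -0.0419. V = [p*·8.0600 + (1−p*)·10.0700]/1.26 = 6.6869. B = V − Δ·S = 9.7323.
(1,1): S=139.3800. Δ = (V_up−V_dn)/(S_up−S_dn) = (123.9200−8.0600)/(192.3444−100.3536) = 1.2595. V = [p*·123.9200 + (1−p*)·8.0600]/1.26 = 81.6306. B = V − Δ·S = -93.9149.
(0,0): S=101.0000. Δ = (V_up−V_dn)/(S_up−S_dn) = (81.6306−6.6869)/(139.3800−72.7200) = 1.1243. V = [p*·81.6306 + (1−p*)·6.6869]/1.26 = 53.9718. B = V − Δ·S = -59.5793.
Check: Δ(0,0)·S0 + B(0,0) = 53.9718 = V0.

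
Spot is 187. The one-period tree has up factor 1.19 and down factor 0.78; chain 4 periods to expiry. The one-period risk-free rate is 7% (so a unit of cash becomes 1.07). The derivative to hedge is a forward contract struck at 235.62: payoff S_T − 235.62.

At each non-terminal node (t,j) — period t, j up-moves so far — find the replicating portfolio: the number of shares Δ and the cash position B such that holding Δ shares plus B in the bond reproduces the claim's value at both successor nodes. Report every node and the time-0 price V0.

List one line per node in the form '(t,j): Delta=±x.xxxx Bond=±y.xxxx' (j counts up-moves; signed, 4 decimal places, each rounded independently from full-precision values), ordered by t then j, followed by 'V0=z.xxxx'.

Since d<R<u, set p* = (R−d)/(u−d) = 0.7073; price each node as the discounted p*-expectation of its children.
Terminal payoffs: V(4,0)=-166.4018, V(4,1)=-130.0179, V(4,2)=-74.5092, V(4,3)=10.1773, V(4,4)=139.3784
Node (3,0) S=88.7412: V=(p*·-130.0179+(1−p*)·-166.4018)/1.07=-131.4644; Δ=(-130.0179−-166.4018)/(105.6021−69.2182)=1.0000; B=V−Δ·S=-220.2056
Node (3,1) S=135.3873: V=(p*·-74.5092+(1−p*)·-130.0179)/1.07=-84.8184; Δ=(-74.5092−-130.0179)/(161.1108−105.6021)=1.0000; B=V−Δ·S=-220.2056
Node (3,2) S=206.5523: V=(p*·10.1773+(1−p*)·-74.5092)/1.07=-13.6533; Δ=(10.1773−-74.5092)/(245.7973−161.1108)=1.0000; B=V−Δ·S=-220.2056
Node (3,3) S=315.1247: V=(p*·139.3784+(1−p*)·10.1773)/1.07=94.9191; Δ=(139.3784−10.1773)/(374.9984−245.7973)=1.0000; B=V−Δ·S=-220.2056
Node (2,0) S=113.7708: V=(p*·-84.8184+(1−p*)·-131.4644)/1.07=-92.0288; Δ=(-84.8184−-131.4644)/(135.3873−88.7412)=1.0000; B=V−Δ·S=-205.7996
Node (2,1) S=173.5734: V=(p*·-13.6533+(1−p*)·-84.8184)/1.07=-32.2262; Δ=(-13.6533−-84.8184)/(206.5523−135.3873)=1.0000; B=V−Δ·S=-205.7996
Node (2,2) S=264.8107: V=(p*·94.9191+(1−p*)·-13.6533)/1.07=59.0111; Δ=(94.9191−-13.6533)/(315.1247−206.5523)=1.0000; B=V−Δ·S=-205.7996
Node (1,0) S=145.8600: V=(p*·-32.2262+(1−p*)·-92.0288)/1.07=-46.4761; Δ=(-32.2262−-92.0288)/(173.5734−113.7708)=1.0000; B=V−Δ·S=-192.3361
Node (1,1) S=222.5300: V=(p*·59.0111+(1−p*)·-32.2262)/1.07=30.1939; Δ=(59.0111−-32.2262)/(264.8107−173.5734)=1.0000; B=V−Δ·S=-192.3361
Node (0,0) S=187.0000: V=(p*·30.1939+(1−p*)·-46.4761)/1.07=7.2466; Δ=(30.1939−-46.4761)/(222.5300−145.8600)=1.0000; B=V−Δ·S=-179.7534
The time-0 hedge costs 7.2466, which is the no-arbitrage price.

(0,0): Delta=1.0000 Bond=-179.7534
(1,0): Delta=1.0000 Bond=-192.3361
(1,1): Delta=1.0000 Bond=-192.3361
(2,0): Delta=1.0000 Bond=-205.7996
(2,1): Delta=1.0000 Bond=-205.7996
(2,2): Delta=1.0000 Bond=-205.7996
(3,0): Delta=1.0000 Bond=-220.2056
(3,1): Delta=1.0000 Bond=-220.2056
(3,2): Delta=1.0000 Bond=-220.2056
(3,3): Delta=1.0000 Bond=-220.2056
V0=7.2466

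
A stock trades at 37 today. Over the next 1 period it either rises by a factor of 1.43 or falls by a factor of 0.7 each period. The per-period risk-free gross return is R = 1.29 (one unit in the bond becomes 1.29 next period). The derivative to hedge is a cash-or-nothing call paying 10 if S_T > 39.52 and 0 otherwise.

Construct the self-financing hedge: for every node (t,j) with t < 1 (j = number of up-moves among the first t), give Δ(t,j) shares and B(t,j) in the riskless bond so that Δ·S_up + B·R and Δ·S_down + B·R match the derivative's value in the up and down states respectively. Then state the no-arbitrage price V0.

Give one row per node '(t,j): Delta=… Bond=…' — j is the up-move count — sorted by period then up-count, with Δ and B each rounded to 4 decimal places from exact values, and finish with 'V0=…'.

(0,0): Delta=0.3702 Bond=-7.4334
V0=6.2653

Risk-neutral probability p* = (R−d)/(u−d) = (1.29−0.7)/(1.43−0.7) = 0.8082.
Terminal values V(1,·): V(1,0)=0.0000, V(1,1)=10.0000
Node (0,0) S=37.0000: V=(p*·10.0000+(1−p*)·0.0000)/1.29=6.2653; Δ=(10.0000−0.0000)/(52.9100−25.9000)=0.3702; B=V−Δ·S=-7.4334
Check: Δ(0,0)·S0 + B(0,0) = 6.2653 = V0.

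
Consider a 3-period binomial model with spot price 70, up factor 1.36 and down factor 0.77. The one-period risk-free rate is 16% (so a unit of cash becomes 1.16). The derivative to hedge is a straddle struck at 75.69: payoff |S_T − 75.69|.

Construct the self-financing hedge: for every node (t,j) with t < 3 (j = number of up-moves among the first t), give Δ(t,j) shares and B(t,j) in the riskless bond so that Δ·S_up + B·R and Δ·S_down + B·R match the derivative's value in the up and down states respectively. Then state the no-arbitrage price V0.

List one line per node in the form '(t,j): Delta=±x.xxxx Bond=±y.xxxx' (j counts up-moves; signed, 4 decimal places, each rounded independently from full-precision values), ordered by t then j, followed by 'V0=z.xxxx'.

Under the risk-neutral measure, an up-move has probability p* = (R−d)/(u−d) = 0.6610 and values discount at R = 1.16.
Terminal payoffs: V(3,0)=43.7327, V(3,1)=19.2459, V(3,2)=24.0034, V(3,3)=100.3919
  t=2,j=0: stock 41.5030 → up 56.4441 (V=19.2459), down 31.9573 (V=43.7327). Price 23.7470; hedge Δ=-1.0000, bond B=65.2500.
  t=2,j=1: stock 73.3040 → up 99.6934 (V=24.0034), down 56.4441 (V=19.2459). Price 19.3023; hedge Δ=0.1100, bond B=11.2388.
  t=2,j=2: stock 129.4720 → up 176.0819 (V=100.3919), down 99.6934 (V=24.0034). Price 64.2220; hedge Δ=1.0000, bond B=-65.2500.
  t=1,j=0: stock 53.9000 → up 73.3040 (V=19.3023), down 41.5030 (V=23.7470). Price 17.9388; hedge Δ=-0.1398, bond B=25.4721.
  t=1,j=1: stock 95.2000 → up 129.4720 (V=64.2220), down 73.3040 (V=19.3023). Price 42.2371; hedge Δ=0.7997, bond B=-33.8979.
  t=0,j=0: stock 70.0000 → up 95.2000 (V=42.2371), down 53.9000 (V=17.9388). Price 29.3107; hedge Δ=0.5883, bond B=-11.8728.
Self-financing check: at every node Δ·S+B equals the discounted successor values.

(0,0): Delta=0.5883 Bond=-11.8728
(1,0): Delta=-0.1398 Bond=25.4721
(1,1): Delta=0.7997 Bond=-33.8979
(2,0): Delta=-1.0000 Bond=65.2500
(2,1): Delta=0.1100 Bond=11.2388
(2,2): Delta=1.0000 Bond=-65.2500
V0=29.3107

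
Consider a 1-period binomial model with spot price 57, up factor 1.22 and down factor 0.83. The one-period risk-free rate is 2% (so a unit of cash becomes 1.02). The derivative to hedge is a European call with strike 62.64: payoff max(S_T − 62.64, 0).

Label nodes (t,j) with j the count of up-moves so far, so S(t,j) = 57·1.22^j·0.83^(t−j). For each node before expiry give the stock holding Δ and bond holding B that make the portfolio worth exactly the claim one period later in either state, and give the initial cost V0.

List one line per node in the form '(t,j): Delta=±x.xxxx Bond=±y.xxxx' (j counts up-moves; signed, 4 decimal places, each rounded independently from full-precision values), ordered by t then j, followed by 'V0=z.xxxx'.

Under the risk-neutral measure, an up-move has probability p* = (R−d)/(u−d) = 0.4872 and values discount at R = 1.02.
Payoff layer (t=1): V(1,0)=0.0000, V(1,1)=6.9000
(0,0): S=57.0000. Δ = (V_up−V_dn)/(S_up−S_dn) = (6.9000−0.0000)/(69.5400−47.3100) = 0.3104. V = [p*·6.9000 + (1−p*)·0.0000]/1.02 = 3.2956. B = V − Δ·S = -14.3967.
Each (Δ,B) replicates both successor values, so the strategy is self-financing and V0 is arbitrage-free.

(0,0): Delta=0.3104 Bond=-14.3967
V0=3.2956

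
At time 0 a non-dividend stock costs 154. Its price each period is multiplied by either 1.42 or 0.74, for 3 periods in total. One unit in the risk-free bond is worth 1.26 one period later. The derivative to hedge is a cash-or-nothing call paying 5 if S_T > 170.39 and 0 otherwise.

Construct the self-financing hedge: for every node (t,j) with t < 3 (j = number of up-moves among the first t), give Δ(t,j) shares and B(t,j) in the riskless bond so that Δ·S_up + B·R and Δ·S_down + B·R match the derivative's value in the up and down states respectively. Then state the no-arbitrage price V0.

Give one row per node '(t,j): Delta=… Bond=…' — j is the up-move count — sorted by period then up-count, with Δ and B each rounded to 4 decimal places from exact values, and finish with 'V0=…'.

(0,0): Delta=0.0108 Bond=0.4828
(1,0): Delta=0.0392 Bond=-2.6209
(1,1): Delta=0.0063 Bond=1.6019
(2,0): Delta=0.0000 Bond=0.0000
(2,1): Delta=0.0454 Bond=-4.3184
(2,2): Delta=0.0000 Bond=3.9683
V0=2.1495

Under the risk-neutral measure, an up-move has probability p* = (R−d)/(u−d) = 0.7647 and values discount at R = 1.26.
Terminal values V(3,·): V(3,0)=0.0000, V(3,1)=0.0000, V(3,2)=5.0000, V(3,3)=5.0000
Node (2,0) S=84.3304: V=(p*·0.0000+(1−p*)·0.0000)/1.26=0.0000; Δ=(0.0000−0.0000)/(119.7492−62.4045)=0.0000; B=V−Δ·S=0.0000
Node (2,1) S=161.8232: V=(p*·5.0000+(1−p*)·0.0000)/1.26=3.0345; Δ=(5.0000−0.0000)/(229.7889−119.7492)=0.0454; B=V−Δ·S=-4.3184
Node (2,2) S=310.5256: V=(p*·5.0000+(1−p*)·5.0000)/1.26=3.9683; Δ=(5.0000−5.0000)/(440.9464−229.7889)=0.0000; B=V−Δ·S=3.9683
Node (1,0) S=113.9600: V=(p*·3.0345+(1−p*)·0.0000)/1.26=1.8417; Δ=(3.0345−0.0000)/(161.8232−84.3304)=0.0392; B=V−Δ·S=-2.6209
Node (1,1) S=218.6800: V=(p*·3.9683+(1−p*)·3.0345)/1.26=2.9750; Δ=(3.9683−3.0345)/(310.5256−161.8232)=0.0063; B=V−Δ·S=1.6019
Node (0,0) S=154.0000: V=(p*·2.9750+(1−p*)·1.8417)/1.26=2.1495; Δ=(2.9750−1.8417)/(218.6800−113.9600)=0.0108; B=V−Δ·S=0.4828
Check: Δ(0,0)·S0 + B(0,0) = 2.1495 = V0.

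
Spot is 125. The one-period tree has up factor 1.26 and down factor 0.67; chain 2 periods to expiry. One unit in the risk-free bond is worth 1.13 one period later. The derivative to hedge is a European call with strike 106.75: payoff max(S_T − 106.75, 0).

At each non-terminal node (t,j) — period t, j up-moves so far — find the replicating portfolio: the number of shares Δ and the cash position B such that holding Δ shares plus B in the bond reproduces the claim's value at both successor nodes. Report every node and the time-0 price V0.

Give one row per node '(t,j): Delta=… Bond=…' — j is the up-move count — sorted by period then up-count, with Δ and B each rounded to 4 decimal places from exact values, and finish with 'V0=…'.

(0,0): Delta=0.8579 Bond=-63.5830
(1,0): Delta=0.0000 Bond=0.0000
(1,1): Delta=0.9868 Bond=-92.1539
V0=43.6540

Risk-neutral probability p* = (R−d)/(u−d) = (1.13−0.67)/(1.26−0.67) = 0.7797.
Terminal values V(2,·): V(2,0)=0.0000, V(2,1)=0.0000, V(2,2)=91.7000
Node (1,0) S=83.7500: V=(p*·0.0000+(1−p*)·0.0000)/1.13=0.0000; Δ=(0.0000−0.0000)/(105.5250−56.1125)=0.0000; B=V−Δ·S=0.0000
Node (1,1) S=157.5000: V=(p*·91.7000+(1−p*)·0.0000)/1.13=63.2698; Δ=(91.7000−0.0000)/(198.4500−105.5250)=0.9868; B=V−Δ·S=-92.1539
Node (0,0) S=125.0000: V=(p*·63.2698+(1−p*)·0.0000)/1.13=43.6540; Δ=(63.2698−0.0000)/(157.5000−83.7500)=0.8579; B=V−Δ·S=-63.5830
Root portfolio cost Δ·125+B reproduces V0=43.6540.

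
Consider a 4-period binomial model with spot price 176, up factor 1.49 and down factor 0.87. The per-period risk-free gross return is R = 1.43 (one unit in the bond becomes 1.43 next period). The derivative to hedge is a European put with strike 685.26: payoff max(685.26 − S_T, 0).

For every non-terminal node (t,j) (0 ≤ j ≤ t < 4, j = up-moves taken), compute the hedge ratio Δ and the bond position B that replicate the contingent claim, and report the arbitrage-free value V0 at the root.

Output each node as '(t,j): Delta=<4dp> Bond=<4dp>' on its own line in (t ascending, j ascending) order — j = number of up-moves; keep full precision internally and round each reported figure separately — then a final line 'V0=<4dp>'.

(0,0): Delta=-0.5792 Bond=118.8177
(1,0): Delta=-1.0000 Bond=234.3405
(1,1): Delta=-0.5529 Bond=163.0059
(2,0): Delta=-1.0000 Bond=335.1069
(2,1): Delta=-1.0000 Bond=335.1069
(2,2): Delta=-0.5249 Bond=222.1690
(3,0): Delta=-1.0000 Bond=479.2028
(3,1): Delta=-1.0000 Bond=479.2028
(3,2): Delta=-1.0000 Bond=479.2028
(3,3): Delta=-0.4952 Bond=300.3979
V0=16.8765

Under the risk-neutral measure, an up-move has probability p* = (R−d)/(u−d) = 0.9032 and values discount at R = 1.43.
Payoff layer (t=4): V(4,0)=584.4300, V(4,1)=512.5742, V(4,2)=389.5107, V(4,3)=178.7468, V(4,4)=0.0000
  t=3,j=0: stock 115.8965 → up 172.6858 (V=512.5742), down 100.8300 (V=584.4300). Price 363.3063; hedge Δ=-1.0000, bond B=479.2028.
  t=3,j=1: stock 198.4895 → up 295.7493 (V=389.5107), down 172.6858 (V=512.5742). Price 280.7133; hedge Δ=-1.0000, bond B=479.2028.
  t=3,j=2: stock 339.9417 → up 506.5132 (V=178.7468), down 295.7493 (V=389.5107). Price 139.2611; hedge Δ=-1.0000, bond B=479.2028.
  t=3,j=3: stock 582.1990 → up 867.4765 (V=0.0000), down 506.5132 (V=178.7468). Price 12.0966; hedge Δ=-0.4952, bond B=300.3979.
  t=2,j=0: stock 133.2144 → up 198.4895 (V=280.7133), down 115.8965 (V=363.3063). Price 201.8925; hedge Δ=-1.0000, bond B=335.1069.
  t=2,j=1: stock 228.1488 → up 339.9417 (V=139.2611), down 198.4895 (V=280.7133). Price 106.9581; hedge Δ=-1.0000, bond B=335.1069.
  t=2,j=2: stock 390.7376 → up 582.1990 (V=12.0966), down 339.9417 (V=139.2611). Price 17.0649; hedge Δ=-0.5249, bond B=222.1690.
  t=1,j=0: stock 153.1200 → up 228.1488 (V=106.9581), down 133.2144 (V=201.8925). Price 81.2205; hedge Δ=-1.0000, bond B=234.3405.
  t=1,j=1: stock 262.2400 → up 390.7376 (V=17.0649), down 228.1488 (V=106.9581). Price 18.0169; hedge Δ=-0.5529, bond B=163.0059.
  t=0,j=0: stock 176.0000 → up 262.2400 (V=18.0169), down 153.1200 (V=81.2205). Price 16.8765; hedge Δ=-0.5792, bond B=118.8177.
The time-0 hedge costs 16.8765, which is the no-arbitrage price.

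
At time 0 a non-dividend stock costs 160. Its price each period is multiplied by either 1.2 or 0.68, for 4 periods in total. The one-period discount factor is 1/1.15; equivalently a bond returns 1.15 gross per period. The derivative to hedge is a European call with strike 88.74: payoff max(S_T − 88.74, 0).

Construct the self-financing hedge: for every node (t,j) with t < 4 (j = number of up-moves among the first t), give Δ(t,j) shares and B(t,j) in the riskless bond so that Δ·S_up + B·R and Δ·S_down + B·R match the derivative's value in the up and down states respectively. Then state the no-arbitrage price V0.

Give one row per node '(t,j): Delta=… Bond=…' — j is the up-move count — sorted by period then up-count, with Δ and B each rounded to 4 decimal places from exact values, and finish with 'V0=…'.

Under the risk-neutral measure, an up-move has probability p* = (R−d)/(u−d) = 0.9038 and values discount at R = 1.15.
At expiry t=4: V(4,0)=0.0000, V(4,1)=0.0000, V(4,2)=17.7970, V(4,3)=99.2664, V(4,4)=243.0360
Node (3,0) S=50.3091: V=(p*·0.0000+(1−p*)·0.0000)/1.15=0.0000; Δ=(0.0000−0.0000)/(60.3709−34.2102)=0.0000; B=V−Δ·S=0.0000
Node (3,1) S=88.7808: V=(p*·17.7970+(1−p*)·0.0000)/1.15=13.9876; Δ=(17.7970−0.0000)/(106.5370−60.3709)=0.3855; B=V−Δ·S=-20.2373
Node (3,2) S=156.6720: V=(p*·99.2664+(1−p*)·17.7970)/1.15=79.5068; Δ=(99.2664−17.7970)/(188.0064−106.5370)=1.0000; B=V−Δ·S=-77.1652
Node (3,3) S=276.4800: V=(p*·243.0360+(1−p*)·99.2664)/1.15=199.3148; Δ=(243.0360−99.2664)/(331.7760−188.0064)=1.0000; B=V−Δ·S=-77.1652
Node (2,0) S=73.9840: V=(p*·13.9876+(1−p*)·0.0000)/1.15=10.9936; Δ=(13.9876−0.0000)/(88.7808−50.3091)=0.3636; B=V−Δ·S=-15.9056
Node (2,1) S=130.5600: V=(p*·79.5068+(1−p*)·13.9876)/1.15=63.6581; Δ=(79.5068−13.9876)/(156.6720−88.7808)=0.9651; B=V−Δ·S=-62.3403
Node (2,2) S=230.4000: V=(p*·199.3148+(1−p*)·79.5068)/1.15=163.2998; Δ=(199.3148−79.5068)/(276.4800−156.6720)=1.0000; B=V−Δ·S=-67.1002
Node (1,0) S=108.8000: V=(p*·63.6581+(1−p*)·10.9936)/1.15=50.9515; Δ=(63.6581−10.9936)/(130.5600−73.9840)=0.9309; B=V−Δ·S=-50.3265
Node (1,1) S=192.0000: V=(p*·163.2998+(1−p*)·63.6581)/1.15=133.6686; Δ=(163.2998−63.6581)/(230.4000−130.5600)=0.9980; B=V−Δ·S=-57.9500
Node (0,0) S=160.0000: V=(p*·133.6686+(1−p*)·50.9515)/1.15=109.3174; Δ=(133.6686−50.9515)/(192.0000−108.8000)=0.9942; B=V−Δ·S=-49.7539
The time-0 hedge costs 109.3174, which is the no-arbitrage price.

(0,0): Delta=0.9942 Bond=-49.7539
(1,0): Delta=0.9309 Bond=-50.3265
(1,1): Delta=0.9980 Bond=-57.9500
(2,0): Delta=0.3636 Bond=-15.9056
(2,1): Delta=0.9651 Bond=-62.3403
(2,2): Delta=1.0000 Bond=-67.1002
(3,0): Delta=0.0000 Bond=0.0000
(3,1): Delta=0.3855 Bond=-20.2373
(3,2): Delta=1.0000 Bond=-77.1652
(3,3): Delta=1.0000 Bond=-77.1652
V0=109.3174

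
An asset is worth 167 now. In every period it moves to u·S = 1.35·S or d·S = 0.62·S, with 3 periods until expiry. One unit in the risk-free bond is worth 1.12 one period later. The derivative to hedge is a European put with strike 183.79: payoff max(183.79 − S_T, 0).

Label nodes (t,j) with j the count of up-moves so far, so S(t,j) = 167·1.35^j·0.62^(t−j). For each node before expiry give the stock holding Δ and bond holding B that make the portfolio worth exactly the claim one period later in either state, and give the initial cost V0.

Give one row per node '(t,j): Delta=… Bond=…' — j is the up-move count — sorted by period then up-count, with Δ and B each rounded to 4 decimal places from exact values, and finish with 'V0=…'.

The replicating-portfolio and risk-neutral prices coincide; use p* = (1.12−0.62)/(1.35−0.62) = 0.6849 for the latter.
Terminal values V(3,·): V(3,0)=143.9892, V(3,1)=97.1270, V(3,2)=0.0000, V(3,3)=0.0000
Node (2,0) S=64.1948: V=(p*·97.1270+(1−p*)·143.9892)/1.12=99.9034; Δ=(97.1270−143.9892)/(86.6630−39.8008)=-1.0000; B=V−Δ·S=164.0982
Node (2,1) S=139.7790: V=(p*·0.0000+(1−p*)·97.1270)/1.12=27.3229; Δ=(0.0000−97.1270)/(188.7017−86.6630)=-0.9519; B=V−Δ·S=160.3736
Node (2,2) S=304.3575: V=(p*·0.0000+(1−p*)·0.0000)/1.12=0.0000; Δ=(0.0000−0.0000)/(410.8826−188.7017)=0.0000; B=V−Δ·S=0.0000
Node (1,0) S=103.5400: V=(p*·27.3229+(1−p*)·99.9034)/1.12=44.8132; Δ=(27.3229−99.9034)/(139.7790−64.1948)=-0.9603; B=V−Δ·S=144.2385
Node (1,1) S=225.4500: V=(p*·0.0000+(1−p*)·27.3229)/1.12=7.6862; Δ=(0.0000−27.3229)/(304.3575−139.7790)=-0.1660; B=V−Δ·S=45.1149
Node (0,0) S=167.0000: V=(p*·7.6862+(1−p*)·44.8132)/1.12=17.3069; Δ=(7.6862−44.8132)/(225.4500−103.5400)=-0.3045; B=V−Δ·S=68.1657
Each (Δ,B) replicates both successor values, so the strategy is self-financing and V0 is arbitrage-free.

(0,0): Delta=-0.3045 Bond=68.1657
(1,0): Delta=-0.9603 Bond=144.2385
(1,1): Delta=-0.1660 Bond=45.1149
(2,0): Delta=-1.0000 Bond=164.0982
(2,1): Delta=-0.9519 Bond=160.3736
(2,2): Delta=0.0000 Bond=0.0000
V0=17.3069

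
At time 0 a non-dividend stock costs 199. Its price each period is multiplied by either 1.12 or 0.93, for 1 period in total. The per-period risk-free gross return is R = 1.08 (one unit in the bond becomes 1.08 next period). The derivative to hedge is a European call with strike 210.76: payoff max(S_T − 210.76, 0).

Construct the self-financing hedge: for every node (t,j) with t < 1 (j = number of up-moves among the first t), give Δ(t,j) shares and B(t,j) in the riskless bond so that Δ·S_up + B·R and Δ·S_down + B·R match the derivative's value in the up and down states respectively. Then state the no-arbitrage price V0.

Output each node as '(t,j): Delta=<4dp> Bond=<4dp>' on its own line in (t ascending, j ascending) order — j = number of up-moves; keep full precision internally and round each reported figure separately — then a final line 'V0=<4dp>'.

No-arbitrage ⇒ martingale measure with p* = (R−d)/(u−d) = 0.7895.
At expiry t=1: V(1,0)=0.0000, V(1,1)=12.1200
(0,0): S=199.0000. Δ = (V_up−V_dn)/(S_up−S_dn) = (12.1200−0.0000)/(222.8800−185.0700) = 0.3206. V = [p*·12.1200 + (1−p*)·0.0000]/1.08 = 8.8596. B = V − Δ·S = -54.9298.
Self-financing check: at every node Δ·S+B equals the discounted successor values.

(0,0): Delta=0.3206 Bond=-54.9298
V0=8.8596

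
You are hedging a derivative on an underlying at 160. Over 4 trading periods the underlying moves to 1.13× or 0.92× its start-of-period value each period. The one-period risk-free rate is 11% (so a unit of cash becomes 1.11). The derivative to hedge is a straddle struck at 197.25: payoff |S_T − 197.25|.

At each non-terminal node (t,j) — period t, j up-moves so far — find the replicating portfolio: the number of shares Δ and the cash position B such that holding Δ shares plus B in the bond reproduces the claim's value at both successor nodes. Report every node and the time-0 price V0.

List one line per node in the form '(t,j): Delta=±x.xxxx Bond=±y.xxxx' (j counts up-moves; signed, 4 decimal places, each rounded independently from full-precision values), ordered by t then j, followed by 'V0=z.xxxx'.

(0,0): Delta=0.7169 Bond=-82.9768
(1,0): Delta=-0.3490 Bond=64.8036
(1,1): Delta=0.8083 Bond=-108.6209
(2,0): Delta=-1.0000 Bond=160.0925
(2,1): Delta=-0.2932 Bond=62.6519
(2,2): Delta=0.9027 Bond=-139.8556
(3,0): Delta=-1.0000 Bond=177.7027
(3,1): Delta=-1.0000 Bond=177.7027
(3,2): Delta=-0.2326 Bond=58.1584
(3,3): Delta=1.0000 Bond=-177.7027
V0=31.7346

The replicating-portfolio and risk-neutral prices coincide; use p* = (1.11−0.92)/(1.13−0.92) = 0.9048 for the latter.
At expiry t=4: V(4,0)=82.6271, V(4,1)=56.4632, V(4,2)=24.3271, V(4,3)=15.1444, V(4,4)=63.6258
  t=3,j=0: stock 124.5901 → up 140.7868 (V=56.4632), down 114.6229 (V=82.6271). Price 53.1126; hedge Δ=-1.0000, bond B=177.7027.
  t=3,j=1: stock 153.0291 → up 172.9229 (V=24.3271), down 140.7868 (V=56.4632). Price 24.6736; hedge Δ=-1.0000, bond B=177.7027.
  t=3,j=2: stock 187.9597 → up 212.3944 (V=15.1444), down 172.9229 (V=24.3271). Price 14.4315; hedge Δ=-0.2326, bond B=58.1584.
  t=3,j=3: stock 230.8635 → up 260.8758 (V=63.6258), down 212.3944 (V=15.1444). Price 53.1608; hedge Δ=1.0000, bond B=-177.7027.
  t=2,j=0: stock 135.4240 → up 153.0291 (V=24.6736), down 124.5901 (V=53.1126). Price 24.6685; hedge Δ=-1.0000, bond B=160.0925.
  t=2,j=1: stock 166.3360 → up 187.9597 (V=14.4315), down 153.0291 (V=24.6736). Price 13.8801; hedge Δ=-0.2932, bond B=62.6519.
  t=2,j=2: stock 204.3040 → up 230.8635 (V=53.1608), down 187.9597 (V=14.4315). Price 44.5697; hedge Δ=0.9027, bond B=-139.8556.
  t=1,j=0: stock 147.2000 → up 166.3360 (V=13.8801), down 135.4240 (V=24.6685). Price 13.4303; hedge Δ=-0.3490, bond B=64.8036.
  t=1,j=1: stock 180.8000 → up 204.3040 (V=44.5697), down 166.3360 (V=13.8801). Price 37.5197; hedge Δ=0.8083, bond B=-108.6209.
  t=0,j=0: stock 160.0000 → up 180.8000 (V=37.5197), down 147.2000 (V=13.4303). Price 31.7346; hedge Δ=0.7169, bond B=-82.9768.
Each (Δ,B) replicates both successor values, so the strategy is self-financing and V0 is arbitrage-free.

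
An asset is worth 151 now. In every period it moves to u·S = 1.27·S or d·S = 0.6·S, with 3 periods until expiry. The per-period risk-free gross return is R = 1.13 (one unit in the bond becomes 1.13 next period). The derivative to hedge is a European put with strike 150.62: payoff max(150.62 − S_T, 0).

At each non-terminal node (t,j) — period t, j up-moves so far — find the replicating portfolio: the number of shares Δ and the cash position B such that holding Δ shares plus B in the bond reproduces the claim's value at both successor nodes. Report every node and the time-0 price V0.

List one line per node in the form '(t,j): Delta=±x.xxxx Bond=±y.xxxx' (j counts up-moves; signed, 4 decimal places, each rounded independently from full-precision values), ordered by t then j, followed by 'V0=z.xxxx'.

(0,0): Delta=-0.2313 Bond=42.7587
(1,0): Delta=-1.0000 Bond=117.9576
(1,1): Delta=-0.1354 Bond=29.9219
(2,0): Delta=-1.0000 Bond=133.2920
(2,1): Delta=-1.0000 Bond=133.2920
(2,2): Delta=-0.0275 Bond=7.5339
V0=7.8257

Since d<R<u, set p* = (R−d)/(u−d) = 0.7910; price each node as the discounted p*-expectation of its children.
Payoff layer (t=3): V(3,0)=118.0040, V(3,1)=81.5828, V(3,2)=4.4913, V(3,3)=0.0000
Node (2,0) S=54.3600: V=(p*·81.5828+(1−p*)·118.0040)/1.13=78.9320; Δ=(81.5828−118.0040)/(69.0372−32.6160)=-1.0000; B=V−Δ·S=133.2920
Node (2,1) S=115.0620: V=(p*·4.4913+(1−p*)·81.5828)/1.13=18.2300; Δ=(4.4913−81.5828)/(146.1287−69.0372)=-1.0000; B=V−Δ·S=133.2920
Node (2,2) S=243.5479: V=(p*·0.0000+(1−p*)·4.4913)/1.13=0.8305; Δ=(0.0000−4.4913)/(309.3058−146.1287)=-0.0275; B=V−Δ·S=7.5339
Node (1,0) S=90.6000: V=(p*·18.2300+(1−p*)·78.9320)/1.13=27.3576; Δ=(18.2300−78.9320)/(115.0620−54.3600)=-1.0000; B=V−Δ·S=117.9576
Node (1,1) S=191.7700: V=(p*·0.8305+(1−p*)·18.2300)/1.13=3.9524; Δ=(0.8305−18.2300)/(243.5479−115.0620)=-0.1354; B=V−Δ·S=29.9219
Node (0,0) S=151.0000: V=(p*·3.9524+(1−p*)·27.3576)/1.13=7.8257; Δ=(3.9524−27.3576)/(191.7700−90.6000)=-0.2313; B=V−Δ·S=42.7587
Self-financing check: at every node Δ·S+B equals the discounted successor values.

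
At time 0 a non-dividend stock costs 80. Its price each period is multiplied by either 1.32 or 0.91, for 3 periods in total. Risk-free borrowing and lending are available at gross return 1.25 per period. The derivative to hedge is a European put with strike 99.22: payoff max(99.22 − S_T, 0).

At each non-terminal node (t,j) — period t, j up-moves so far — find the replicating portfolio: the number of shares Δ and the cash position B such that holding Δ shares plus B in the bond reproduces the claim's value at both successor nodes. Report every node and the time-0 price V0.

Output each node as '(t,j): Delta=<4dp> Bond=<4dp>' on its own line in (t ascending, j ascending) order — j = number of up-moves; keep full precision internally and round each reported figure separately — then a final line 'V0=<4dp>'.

(0,0): Delta=-0.0805 Bond=6.9759
(1,0): Delta=-0.3860 Bond=30.9575
(1,1): Delta=-0.0371 Bond=4.1415
(2,0): Delta=-1.0000 Bond=79.3760
(2,1): Delta=-0.2988 Bond=30.3217
(2,2): Delta=0.0000 Bond=0.0000
V0=0.5363

Under the risk-neutral measure, an up-move has probability p* = (R−d)/(u−d) = 0.8293 and values discount at R = 1.25.
At expiry t=3: V(3,0)=38.9343, V(3,1)=11.7726, V(3,2)=0.0000, V(3,3)=0.0000
(2,0): S=66.2480. Δ = (V_up−V_dn)/(S_up−S_dn) = (11.7726−38.9343)/(87.4474−60.2857) = -1.0000. V = [p*·11.7726 + (1−p*)·38.9343]/1.25 = 13.1280. B = V − Δ·S = 79.3760.
(2,1): S=96.0960. Δ = (V_up−V_dn)/(S_up−S_dn) = (0.0000−11.7726)/(126.8467−87.4474) = -0.2988. V = [p*·0.0000 + (1−p*)·11.7726]/1.25 = 1.6080. B = V − Δ·S = 30.3217.
(2,2): S=139.3920. Δ = (V_up−V_dn)/(S_up−S_dn) = (0.0000−0.0000)/(183.9974−126.8467) = 0.0000. V = [p*·0.0000 + (1−p*)·0.0000]/1.25 = 0.0000. B = V − Δ·S = 0.0000.
(1,0): S=72.8000. Δ = (V_up−V_dn)/(S_up−S_dn) = (1.6080−13.1280)/(96.0960−66.2480) = -0.3860. V = [p*·1.6080 + (1−p*)·13.1280]/1.25 = 2.8598. B = V − Δ·S = 30.9575.
(1,1): S=105.6000. Δ = (V_up−V_dn)/(S_up−S_dn) = (0.0000−1.6080)/(139.3920−96.0960) = -0.0371. V = [p*·0.0000 + (1−p*)·1.6080]/1.25 = 0.2196. B = V − Δ·S = 4.1415.
(0,0): S=80.0000. Δ = (V_up−V_dn)/(S_up−S_dn) = (0.2196−2.8598)/(105.6000−72.8000) = -0.0805. V = [p*·0.2196 + (1−p*)·2.8598]/1.25 = 0.5363. B = V − Δ·S = 6.9759.
Self-financing check: at every node Δ·S+B equals the discounted successor values.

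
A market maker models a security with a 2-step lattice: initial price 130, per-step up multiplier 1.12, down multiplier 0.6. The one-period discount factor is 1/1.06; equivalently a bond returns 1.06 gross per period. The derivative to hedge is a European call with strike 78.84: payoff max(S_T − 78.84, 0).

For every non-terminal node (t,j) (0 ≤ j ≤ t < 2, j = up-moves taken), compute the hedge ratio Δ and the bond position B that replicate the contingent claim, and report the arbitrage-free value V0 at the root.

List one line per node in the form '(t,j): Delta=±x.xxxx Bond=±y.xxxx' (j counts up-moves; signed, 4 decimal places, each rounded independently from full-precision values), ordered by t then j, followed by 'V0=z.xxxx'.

(0,0): Delta=0.9484 Bond=-63.0806
(1,0): Delta=0.2101 Bond=-9.2743
(1,1): Delta=1.0000 Bond=-74.3774
V0=60.2123

Under the risk-neutral measure, an up-move has probability p* = (R−d)/(u−d) = 0.8846 and values discount at R = 1.06.
Payoff layer (t=2): V(2,0)=0.0000, V(2,1)=8.5200, V(2,2)=84.2320
(1,0): S=78.0000. Δ = (V_up−V_dn)/(S_up−S_dn) = (8.5200−0.0000)/(87.3600−46.8000) = 0.2101. V = [p*·8.5200 + (1−p*)·0.0000]/1.06 = 7.1103. B = V − Δ·S = -9.2743.
(1,1): S=145.6000. Δ = (V_up−V_dn)/(S_up−S_dn) = (84.2320−8.5200)/(163.0720−87.3600) = 1.0000. V = [p*·84.2320 + (1−p*)·8.5200]/1.06 = 71.2226. B = V − Δ·S = -74.3774.
(0,0): S=130.0000. Δ = (V_up−V_dn)/(S_up−S_dn) = (71.2226−7.1103)/(145.6000−78.0000) = 0.9484. V = [p*·71.2226 + (1−p*)·7.1103]/1.06 = 60.2123. B = V − Δ·S = -63.0806.
Check: Δ(0,0)·S0 + B(0,0) = 60.2123 = V0.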